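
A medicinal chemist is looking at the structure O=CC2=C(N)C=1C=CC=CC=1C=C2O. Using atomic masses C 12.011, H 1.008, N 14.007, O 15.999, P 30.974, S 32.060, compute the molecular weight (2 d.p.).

187.20 g/mol

First, the molecular formula is C11H9NO2 (counting implicit H from valence).
  C: 11 × 12.011 = 132.121
  H: 9 × 1.008 = 9.072
  N: 1 × 14.007 = 14.007
  O: 2 × 15.999 = 31.998
Sum: 11×12.011 + 9×1.008 + 1×14.007 + 2×15.999 = 187.198 → 187.20 g/mol.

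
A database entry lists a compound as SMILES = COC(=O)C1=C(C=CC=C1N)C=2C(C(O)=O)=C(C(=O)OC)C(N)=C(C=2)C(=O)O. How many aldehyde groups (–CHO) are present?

0

Scan the SMILES for the aldehyde motif — none present.
Groups that are present: 2 carboxylic acid, 2 ester, 2 primary amine.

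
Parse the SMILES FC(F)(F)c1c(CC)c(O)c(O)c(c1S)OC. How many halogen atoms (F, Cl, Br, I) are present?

3

Halogen atoms appear at heavy-atom positions 1, 3, 4 (3×F).
Other groups present: 1 ether, 2 hydroxyl, 1 thiol.
Halogen count: 3.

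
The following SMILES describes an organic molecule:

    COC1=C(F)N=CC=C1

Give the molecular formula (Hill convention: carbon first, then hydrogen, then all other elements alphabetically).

C6H6FNO

Walk through each heavy atom and fill implicit hydrogens from standard valence (C 4, N 3, O 2, S 2, halogen 1):
  atom 1: C, bond orders sum to 1 (valence 4) → 3 H
  atom 2: O, bond orders sum to 2 (valence 2) → 0 H
  atom 3: C, bond orders sum to 4 (valence 4) → 0 H
  atom 4: C, bond orders sum to 4 (valence 4) → 0 H
  atom 5: F (halogen, monovalent) → 0 H
  atom 6: N, bond orders sum to 3 (valence 3) → 0 H
  atom 7: C, bond orders sum to 3 (valence 4) → 1 H
  atom 8: C, bond orders sum to 3 (valence 4) → 1 H
  atom 9: C, bond orders sum to 3 (valence 4) → 1 H
Totals → C:6, H:6, F:1, N:1, O:1.
In Hill order: C6H6FNO.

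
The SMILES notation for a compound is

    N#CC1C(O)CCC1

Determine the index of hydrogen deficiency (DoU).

Degree of unsaturation = (number of rings) + (number of π bonds).
Ring closures in the SMILES: 1.
π bonds: 1 triple bond (each 2 DoU) → 2 DoU from unsaturation.
Total DoU = 1 + 2 = 3.

3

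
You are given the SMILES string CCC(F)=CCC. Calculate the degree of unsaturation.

1

Degree of unsaturation = (number of rings) + (number of π bonds).
Ring closures in the SMILES: 0.
π bonds: 1 double bond (each 1 DoU) → 1 DoU from unsaturation.
Total DoU = 0 + 1 = 1.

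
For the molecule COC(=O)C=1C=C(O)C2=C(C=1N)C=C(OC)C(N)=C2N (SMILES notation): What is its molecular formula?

Walk through each heavy atom and fill implicit hydrogens from standard valence (C 4, N 3, O 2, S 2, halogen 1):
  atom 1: C, bond orders sum to 1 (valence 4) → 3 H
  atom 2: O, bond orders sum to 2 (valence 2) → 0 H
  atom 3: C, bond orders sum to 4 (valence 4) → 0 H
  atom 4: O, bond orders sum to 2 (valence 2) → 0 H
  atom 5: C, bond orders sum to 4 (valence 4) → 0 H
  atom 6: C, bond orders sum to 3 (valence 4) → 1 H
  atom 7: C, bond orders sum to 4 (valence 4) → 0 H
  atom 8: O, bond orders sum to 1 (valence 2) → 1 H
  atom 9: C, bond orders sum to 4 (valence 4) → 0 H
  atom 10: C, bond orders sum to 4 (valence 4) → 0 H
  atom 11: C, bond orders sum to 4 (valence 4) → 0 H
  atom 12: N, bond orders sum to 1 (valence 3) → 2 H
  atom 13: C, bond orders sum to 3 (valence 4) → 1 H
  atom 14: C, bond orders sum to 4 (valence 4) → 0 H
  atom 15: O, bond orders sum to 2 (valence 2) → 0 H
  atom 16: C, bond orders sum to 1 (valence 4) → 3 H
  atom 17: C, bond orders sum to 4 (valence 4) → 0 H
  atom 18: N, bond orders sum to 1 (valence 3) → 2 H
  atom 19: C, bond orders sum to 4 (valence 4) → 0 H
  atom 20: N, bond orders sum to 1 (valence 3) → 2 H
Totals → C:13, H:15, N:3, O:4.

C13H15N3O4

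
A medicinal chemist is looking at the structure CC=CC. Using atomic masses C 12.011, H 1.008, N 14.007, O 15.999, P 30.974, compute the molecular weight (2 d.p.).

First, the molecular formula is C4H8 (counting implicit H from valence).
  C: 4 × 12.011 = 48.044
  H: 8 × 1.008 = 8.064
Sum: 4×12.011 + 8×1.008 = 56.108 → 56.11 g/mol.

56.11 g/mol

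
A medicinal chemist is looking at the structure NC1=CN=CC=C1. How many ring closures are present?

In SMILES, each pair of matching ring-closure digits denotes one ring-closing bond; the number of such bonds equals the number of independent rings.
Ring-closure bonds here: 1.

1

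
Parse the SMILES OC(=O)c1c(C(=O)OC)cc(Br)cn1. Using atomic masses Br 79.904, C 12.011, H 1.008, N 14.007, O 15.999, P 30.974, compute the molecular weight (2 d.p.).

First, the molecular formula is C8H6BrNO4 (counting implicit H from valence).
  Br: 1 × 79.904 = 79.904
  C: 8 × 12.011 = 96.088
  H: 6 × 1.008 = 6.048
  N: 1 × 14.007 = 14.007
  O: 4 × 15.999 = 63.996
Sum: 1×79.904 + 8×12.011 + 6×1.008 + 1×14.007 + 4×15.999 = 260.043 → 260.04 g/mol.

260.04 g/mol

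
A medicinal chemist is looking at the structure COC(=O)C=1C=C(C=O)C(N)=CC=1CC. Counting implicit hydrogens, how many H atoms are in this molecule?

Walk through each heavy atom and fill implicit hydrogens from standard valence (C 4, N 3, O 2, S 2, halogen 1):
  atom 1: C, bond orders sum to 1 (valence 4) → 3 H
  atom 2: O, bond orders sum to 2 (valence 2) → 0 H
  atom 3: C, bond orders sum to 4 (valence 4) → 0 H
  atom 4: O, bond orders sum to 2 (valence 2) → 0 H
  atom 5: C, bond orders sum to 4 (valence 4) → 0 H
  atom 6: C, bond orders sum to 3 (valence 4) → 1 H
  atom 7: C, bond orders sum to 4 (valence 4) → 0 H
  atom 8: C, bond orders sum to 3 (valence 4) → 1 H
  atom 9: O, bond orders sum to 2 (valence 2) → 0 H
  atom 10: C, bond orders sum to 4 (valence 4) → 0 H
  atom 11: N, bond orders sum to 1 (valence 3) → 2 H
  atom 12: C, bond orders sum to 3 (valence 4) → 1 H
  atom 13: C, bond orders sum to 4 (valence 4) → 0 H
  atom 14: C, bond orders sum to 2 (valence 4) → 2 H
  atom 15: C, bond orders sum to 1 (valence 4) → 3 H
Total hydrogens: 13.

13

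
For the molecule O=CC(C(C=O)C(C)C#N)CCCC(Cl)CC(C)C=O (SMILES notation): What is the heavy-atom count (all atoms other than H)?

Every atom symbol written in the SMILES (organic subset) is one heavy atom; implicit H are not written.
Heavy atoms by element → C:15, Cl:1, N:1, O:3.
Total: 20.

20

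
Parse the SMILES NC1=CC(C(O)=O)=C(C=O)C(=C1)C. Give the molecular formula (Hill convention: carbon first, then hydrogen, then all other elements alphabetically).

Walk through each heavy atom and fill implicit hydrogens from standard valence (C 4, N 3, O 2, S 2, halogen 1):
  atom 1: N, bond orders sum to 1 (valence 3) → 2 H
  atom 2: C, bond orders sum to 4 (valence 4) → 0 H
  atom 3: C, bond orders sum to 3 (valence 4) → 1 H
  atom 4: C, bond orders sum to 4 (valence 4) → 0 H
  atom 5: C, bond orders sum to 4 (valence 4) → 0 H
  atom 6: O, bond orders sum to 1 (valence 2) → 1 H
  atom 7: O, bond orders sum to 2 (valence 2) → 0 H
  atom 8: C, bond orders sum to 4 (valence 4) → 0 H
  atom 9: C, bond orders sum to 3 (valence 4) → 1 H
  atom 10: O, bond orders sum to 2 (valence 2) → 0 H
  atom 11: C, bond orders sum to 4 (valence 4) → 0 H
  atom 12: C, bond orders sum to 3 (valence 4) → 1 H
  atom 13: C, bond orders sum to 1 (valence 4) → 3 H
Totals → C:9, H:9, N:1, O:3.
In Hill order: C9H9NO3.

C9H9NO3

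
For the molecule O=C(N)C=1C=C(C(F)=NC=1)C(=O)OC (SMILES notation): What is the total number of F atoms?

1

Scan the SMILES for F atoms (remember two-letter symbols like Cl and Br are single atoms).
Fluorine count: 1.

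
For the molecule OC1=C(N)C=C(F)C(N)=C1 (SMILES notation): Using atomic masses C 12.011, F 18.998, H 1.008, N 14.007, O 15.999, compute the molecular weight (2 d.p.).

142.13 g/mol

First, the molecular formula is C6H7FN2O (counting implicit H from valence).
  C: 6 × 12.011 = 72.066
  F: 1 × 18.998 = 18.998
  H: 7 × 1.008 = 7.056
  N: 2 × 14.007 = 28.014
  O: 1 × 15.999 = 15.999
Sum: 6×12.011 + 1×18.998 + 7×1.008 + 2×14.007 + 1×15.999 = 142.133 → 142.13 g/mol.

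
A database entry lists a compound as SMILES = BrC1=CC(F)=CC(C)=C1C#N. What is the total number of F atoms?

1

Scan the SMILES for F atoms (remember two-letter symbols like Cl and Br are single atoms).
Fluorine count: 1.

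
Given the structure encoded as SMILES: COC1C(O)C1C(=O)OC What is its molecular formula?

Walk through each heavy atom and fill implicit hydrogens from standard valence (C 4, N 3, O 2, S 2, halogen 1):
  atom 1: C, bond orders sum to 1 (valence 4) → 3 H
  atom 2: O, bond orders sum to 2 (valence 2) → 0 H
  atom 3: C, bond orders sum to 3 (valence 4) → 1 H
  atom 4: C, bond orders sum to 3 (valence 4) → 1 H
  atom 5: O, bond orders sum to 1 (valence 2) → 1 H
  atom 6: C, bond orders sum to 3 (valence 4) → 1 H
  atom 7: C, bond orders sum to 4 (valence 4) → 0 H
  atom 8: O, bond orders sum to 2 (valence 2) → 0 H
  atom 9: O, bond orders sum to 2 (valence 2) → 0 H
  atom 10: C, bond orders sum to 1 (valence 4) → 3 H
Totals → C:6, H:10, O:4.

C6H10O4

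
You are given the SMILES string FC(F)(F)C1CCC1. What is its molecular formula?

Walk through each heavy atom and fill implicit hydrogens from standard valence (C 4, N 3, O 2, S 2, halogen 1):
  atom 1: F (halogen, monovalent) → 0 H
  atom 2: C, bond orders sum to 4 (valence 4) → 0 H
  atom 3: F (halogen, monovalent) → 0 H
  atom 4: F (halogen, monovalent) → 0 H
  atom 5: C, bond orders sum to 3 (valence 4) → 1 H
  atom 6: C, bond orders sum to 2 (valence 4) → 2 H
  atom 7: C, bond orders sum to 2 (valence 4) → 2 H
  atom 8: C, bond orders sum to 2 (valence 4) → 2 H
Totals → C:5, H:7, F:3.

C5H7F3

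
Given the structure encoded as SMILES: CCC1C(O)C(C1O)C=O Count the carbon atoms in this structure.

7

Count every carbon token in the SMILES (each C, including those in ring-closure positions and inside branches).
Carbon count: 7.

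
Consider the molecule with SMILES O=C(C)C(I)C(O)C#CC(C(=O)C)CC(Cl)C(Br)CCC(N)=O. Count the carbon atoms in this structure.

Count every carbon token in the SMILES (each C, including those in ring-closure positions and inside branches).
Carbon count: 15.

15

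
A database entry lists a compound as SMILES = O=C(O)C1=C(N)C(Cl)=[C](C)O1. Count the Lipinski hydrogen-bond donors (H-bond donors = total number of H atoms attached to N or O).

3

Donors: find every N or O and count the H atoms it carries.
  atom 1 (O): bond orders sum to 2 → 0 H
  atom 3 (O): bond orders sum to 1 → 1 H
  atom 6 (N): bond orders sum to 1 → 2 H
  atom 11 (O): bond orders sum to 2 → 0 H
Lipinski HBD = 3.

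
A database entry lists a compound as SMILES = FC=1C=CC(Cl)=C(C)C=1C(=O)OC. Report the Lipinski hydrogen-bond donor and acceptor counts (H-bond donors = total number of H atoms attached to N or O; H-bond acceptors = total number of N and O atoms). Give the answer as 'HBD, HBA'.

Donors: find every N or O and count the H atoms it carries.
  atom 11 (O): bond orders sum to 2 → 0 H
  atom 12 (O): bond orders sum to 2 → 0 H
Lipinski HBD = 0.
Acceptors: N atoms = 0, O atoms = 2 → HBA = 2.

0, 2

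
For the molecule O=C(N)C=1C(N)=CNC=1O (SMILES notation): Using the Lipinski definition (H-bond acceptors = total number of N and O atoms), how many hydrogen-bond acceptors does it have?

N atoms: 3; O atoms: 2.
Lipinski HBA = 3 + 2 = 5.

5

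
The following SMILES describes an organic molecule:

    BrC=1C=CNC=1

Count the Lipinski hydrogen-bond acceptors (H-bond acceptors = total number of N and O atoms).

N atoms: 1; O atoms: 0.
Lipinski HBA = 1 + 0 = 1.

1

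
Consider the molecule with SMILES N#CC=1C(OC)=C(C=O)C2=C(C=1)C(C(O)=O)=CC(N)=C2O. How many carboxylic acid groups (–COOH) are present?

1

The carboxylic acid motif appears at heavy-atom position 14 in the SMILES.
Other groups present: 1 aldehyde, 1 ether, 1 hydroxyl, 1 nitrile, 1 primary amine.
Carboxylic acid count: 1.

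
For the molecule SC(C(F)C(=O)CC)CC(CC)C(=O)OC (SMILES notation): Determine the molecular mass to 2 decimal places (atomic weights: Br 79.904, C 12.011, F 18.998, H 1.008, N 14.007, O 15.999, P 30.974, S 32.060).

250.33 g/mol

First, the molecular formula is C11H19FO3S (counting implicit H from valence).
  C: 11 × 12.011 = 132.121
  F: 1 × 18.998 = 18.998
  H: 19 × 1.008 = 19.152
  O: 3 × 15.999 = 47.997
  S: 1 × 32.060 = 32.060
Sum: 11×12.011 + 1×18.998 + 19×1.008 + 3×15.999 + 1×32.060 = 250.328 → 250.33 g/mol.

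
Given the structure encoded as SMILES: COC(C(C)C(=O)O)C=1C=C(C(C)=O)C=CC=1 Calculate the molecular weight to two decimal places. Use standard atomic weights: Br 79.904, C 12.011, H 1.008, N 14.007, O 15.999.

236.27 g/mol

First, the molecular formula is C13H16O4 (counting implicit H from valence).
  C: 13 × 12.011 = 156.143
  H: 16 × 1.008 = 16.128
  O: 4 × 15.999 = 63.996
Sum: 13×12.011 + 16×1.008 + 4×15.999 = 236.267 → 236.27 g/mol.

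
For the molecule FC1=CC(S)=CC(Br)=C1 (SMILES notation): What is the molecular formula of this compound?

Walk through each heavy atom and fill implicit hydrogens from standard valence (C 4, N 3, O 2, S 2, halogen 1):
  atom 1: F (halogen, monovalent) → 0 H
  atom 2: C, bond orders sum to 4 (valence 4) → 0 H
  atom 3: C, bond orders sum to 3 (valence 4) → 1 H
  atom 4: C, bond orders sum to 4 (valence 4) → 0 H
  atom 5: S, bond orders sum to 1 (valence 2) → 1 H
  atom 6: C, bond orders sum to 3 (valence 4) → 1 H
  atom 7: C, bond orders sum to 4 (valence 4) → 0 H
  atom 8: Br (halogen, monovalent) → 0 H
  atom 9: C, bond orders sum to 3 (valence 4) → 1 H
Totals → C:6, H:4, Br:1, F:1, S:1.
In Hill order: C6H4BrFS.

C6H4BrFS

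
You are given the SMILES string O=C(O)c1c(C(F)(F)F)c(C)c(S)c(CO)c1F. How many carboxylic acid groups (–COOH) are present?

1

The carboxylic acid motif appears at heavy-atom position 2 in the SMILES.
Other groups present: 1 hydroxyl, 1 thiol.
Carboxylic acid count: 1.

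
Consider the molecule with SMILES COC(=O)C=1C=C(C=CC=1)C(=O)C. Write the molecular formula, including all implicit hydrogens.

Walk through each heavy atom and fill implicit hydrogens from standard valence (C 4, N 3, O 2, S 2, halogen 1):
  atom 1: C, bond orders sum to 1 (valence 4) → 3 H
  atom 2: O, bond orders sum to 2 (valence 2) → 0 H
  atom 3: C, bond orders sum to 4 (valence 4) → 0 H
  atom 4: O, bond orders sum to 2 (valence 2) → 0 H
  atom 5: C, bond orders sum to 4 (valence 4) → 0 H
  atom 6: C, bond orders sum to 3 (valence 4) → 1 H
  atom 7: C, bond orders sum to 4 (valence 4) → 0 H
  atom 8: C, bond orders sum to 3 (valence 4) → 1 H
  atom 9: C, bond orders sum to 3 (valence 4) → 1 H
  atom 10: C, bond orders sum to 3 (valence 4) → 1 H
  atom 11: C, bond orders sum to 4 (valence 4) → 0 H
  atom 12: O, bond orders sum to 2 (valence 2) → 0 H
  atom 13: C, bond orders sum to 1 (valence 4) → 3 H
Totals → C:10, H:10, O:3.

C10H10O3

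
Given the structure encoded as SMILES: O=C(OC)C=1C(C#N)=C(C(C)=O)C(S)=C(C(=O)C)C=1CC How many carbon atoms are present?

15

Count every carbon token in the SMILES (each C, including those in ring-closure positions and inside branches).
Carbon count: 15.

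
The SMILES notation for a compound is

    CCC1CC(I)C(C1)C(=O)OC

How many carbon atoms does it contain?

Count every carbon token in the SMILES (each C, including those in ring-closure positions and inside branches).
Carbon count: 9.

9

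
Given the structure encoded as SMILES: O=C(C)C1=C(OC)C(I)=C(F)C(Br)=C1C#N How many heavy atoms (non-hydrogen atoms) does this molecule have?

Every atom symbol written in the SMILES (organic subset) is one heavy atom; implicit H are not written.
Heavy atoms by element → Br:1, C:10, F:1, I:1, N:1, O:2.
Total: 16.

16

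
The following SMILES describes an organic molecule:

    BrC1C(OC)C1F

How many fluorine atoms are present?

1

Scan the SMILES for F atoms (remember two-letter symbols like Cl and Br are single atoms).
Fluorine count: 1.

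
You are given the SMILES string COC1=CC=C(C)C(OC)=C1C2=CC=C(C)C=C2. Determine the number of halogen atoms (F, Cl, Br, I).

0

Scan the SMILES for the halogen motif — none present.
Groups that are present: 2 ether.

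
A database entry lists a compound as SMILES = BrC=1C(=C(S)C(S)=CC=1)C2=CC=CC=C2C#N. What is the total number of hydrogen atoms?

8

Walk through each heavy atom and fill implicit hydrogens from standard valence (C 4, N 3, O 2, S 2, halogen 1):
  atom 1: Br (halogen, monovalent) → 0 H
  atom 2: C, bond orders sum to 4 (valence 4) → 0 H
  atom 3: C, bond orders sum to 4 (valence 4) → 0 H
  atom 4: C, bond orders sum to 4 (valence 4) → 0 H
  atom 5: S, bond orders sum to 1 (valence 2) → 1 H
  atom 6: C, bond orders sum to 4 (valence 4) → 0 H
  atom 7: S, bond orders sum to 1 (valence 2) → 1 H
  atom 8: C, bond orders sum to 3 (valence 4) → 1 H
  atom 9: C, bond orders sum to 3 (valence 4) → 1 H
  atom 10: C, bond orders sum to 4 (valence 4) → 0 H
  atom 11: C, bond orders sum to 3 (valence 4) → 1 H
  atom 12: C, bond orders sum to 3 (valence 4) → 1 H
  atom 13: C, bond orders sum to 3 (valence 4) → 1 H
  atom 14: C, bond orders sum to 3 (valence 4) → 1 H
  atom 15: C, bond orders sum to 4 (valence 4) → 0 H
  atom 16: C, bond orders sum to 4 (valence 4) → 0 H
  atom 17: N, bond orders sum to 3 (valence 3) → 0 H
Total hydrogens: 8.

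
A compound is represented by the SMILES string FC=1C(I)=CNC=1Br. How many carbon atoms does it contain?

Count every carbon token in the SMILES (each C, including those in ring-closure positions and inside branches).
Carbon count: 4.

4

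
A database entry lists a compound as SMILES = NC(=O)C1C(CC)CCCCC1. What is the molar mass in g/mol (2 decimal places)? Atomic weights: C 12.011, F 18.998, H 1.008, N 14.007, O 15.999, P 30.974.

169.27 g/mol

First, the molecular formula is C10H19NO (counting implicit H from valence).
  C: 10 × 12.011 = 120.110
  H: 19 × 1.008 = 19.152
  N: 1 × 14.007 = 14.007
  O: 1 × 15.999 = 15.999
Sum: 10×12.011 + 19×1.008 + 1×14.007 + 1×15.999 = 169.268 → 169.27 g/mol.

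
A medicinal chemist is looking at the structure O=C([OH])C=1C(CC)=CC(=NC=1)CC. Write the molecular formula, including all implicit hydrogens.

C10H13NO2

Walk through each heavy atom and fill implicit hydrogens from standard valence (C 4, N 3, O 2, S 2, halogen 1):
  atom 1: O, bond orders sum to 2 (valence 2) → 0 H
  atom 2: C, bond orders sum to 4 (valence 4) → 0 H
  atom 3: O with explicit H count 1
  atom 4: C, bond orders sum to 4 (valence 4) → 0 H
  atom 5: C, bond orders sum to 4 (valence 4) → 0 H
  atom 6: C, bond orders sum to 2 (valence 4) → 2 H
  atom 7: C, bond orders sum to 1 (valence 4) → 3 H
  atom 8: C, bond orders sum to 3 (valence 4) → 1 H
  atom 9: C, bond orders sum to 4 (valence 4) → 0 H
  atom 10: N, bond orders sum to 3 (valence 3) → 0 H
  atom 11: C, bond orders sum to 3 (valence 4) → 1 H
  atom 12: C, bond orders sum to 2 (valence 4) → 2 H
  atom 13: C, bond orders sum to 1 (valence 4) → 3 H
Totals → C:10, H:13, N:1, O:2.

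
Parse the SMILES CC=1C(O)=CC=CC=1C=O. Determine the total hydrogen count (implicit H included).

Walk through each heavy atom and fill implicit hydrogens from standard valence (C 4, N 3, O 2, S 2, halogen 1):
  atom 1: C, bond orders sum to 1 (valence 4) → 3 H
  atom 2: C, bond orders sum to 4 (valence 4) → 0 H
  atom 3: C, bond orders sum to 4 (valence 4) → 0 H
  atom 4: O, bond orders sum to 1 (valence 2) → 1 H
  atom 5: C, bond orders sum to 3 (valence 4) → 1 H
  atom 6: C, bond orders sum to 3 (valence 4) → 1 H
  atom 7: C, bond orders sum to 3 (valence 4) → 1 H
  atom 8: C, bond orders sum to 4 (valence 4) → 0 H
  atom 9: C, bond orders sum to 3 (valence 4) → 1 H
  atom 10: O, bond orders sum to 2 (valence 2) → 0 H
Total hydrogens: 8.

8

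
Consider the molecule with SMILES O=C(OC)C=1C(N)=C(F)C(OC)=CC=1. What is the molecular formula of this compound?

C9H10FNO3

Walk through each heavy atom and fill implicit hydrogens from standard valence (C 4, N 3, O 2, S 2, halogen 1):
  atom 1: O, bond orders sum to 2 (valence 2) → 0 H
  atom 2: C, bond orders sum to 4 (valence 4) → 0 H
  atom 3: O, bond orders sum to 2 (valence 2) → 0 H
  atom 4: C, bond orders sum to 1 (valence 4) → 3 H
  atom 5: C, bond orders sum to 4 (valence 4) → 0 H
  atom 6: C, bond orders sum to 4 (valence 4) → 0 H
  atom 7: N, bond orders sum to 1 (valence 3) → 2 H
  atom 8: C, bond orders sum to 4 (valence 4) → 0 H
  atom 9: F (halogen, monovalent) → 0 H
  atom 10: C, bond orders sum to 4 (valence 4) → 0 H
  atom 11: O, bond orders sum to 2 (valence 2) → 0 H
  atom 12: C, bond orders sum to 1 (valence 4) → 3 H
  atom 13: C, bond orders sum to 3 (valence 4) → 1 H
  atom 14: C, bond orders sum to 3 (valence 4) → 1 H
Totals → C:9, H:10, F:1, N:1, O:3.
In Hill order: C9H10FNO3.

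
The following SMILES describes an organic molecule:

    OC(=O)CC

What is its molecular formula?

Walk through each heavy atom and fill implicit hydrogens from standard valence (C 4, N 3, O 2, S 2, halogen 1):
  atom 1: O, bond orders sum to 1 (valence 2) → 1 H
  atom 2: C, bond orders sum to 4 (valence 4) → 0 H
  atom 3: O, bond orders sum to 2 (valence 2) → 0 H
  atom 4: C, bond orders sum to 2 (valence 4) → 2 H
  atom 5: C, bond orders sum to 1 (valence 4) → 3 H
Totals → C:3, H:6, O:2.
In Hill order: C3H6O2.

C3H6O2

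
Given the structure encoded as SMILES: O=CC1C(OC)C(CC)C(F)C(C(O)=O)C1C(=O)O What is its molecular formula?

Walk through each heavy atom and fill implicit hydrogens from standard valence (C 4, N 3, O 2, S 2, halogen 1):
  atom 1: O, bond orders sum to 2 (valence 2) → 0 H
  atom 2: C, bond orders sum to 3 (valence 4) → 1 H
  atom 3: C, bond orders sum to 3 (valence 4) → 1 H
  atom 4: C, bond orders sum to 3 (valence 4) → 1 H
  atom 5: O, bond orders sum to 2 (valence 2) → 0 H
  atom 6: C, bond orders sum to 1 (valence 4) → 3 H
  atom 7: C, bond orders sum to 3 (valence 4) → 1 H
  atom 8: C, bond orders sum to 2 (valence 4) → 2 H
  atom 9: C, bond orders sum to 1 (valence 4) → 3 H
  atom 10: C, bond orders sum to 3 (valence 4) → 1 H
  atom 11: F (halogen, monovalent) → 0 H
  atom 12: C, bond orders sum to 3 (valence 4) → 1 H
  atom 13: C, bond orders sum to 4 (valence 4) → 0 H
  atom 14: O, bond orders sum to 1 (valence 2) → 1 H
  atom 15: O, bond orders sum to 2 (valence 2) → 0 H
  atom 16: C, bond orders sum to 3 (valence 4) → 1 H
  atom 17: C, bond orders sum to 4 (valence 4) → 0 H
  atom 18: O, bond orders sum to 2 (valence 2) → 0 H
  atom 19: O, bond orders sum to 1 (valence 2) → 1 H
Totals → C:12, H:17, F:1, O:6.

C12H17FO6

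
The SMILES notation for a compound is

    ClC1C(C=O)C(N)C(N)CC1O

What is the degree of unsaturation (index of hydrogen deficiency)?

2

Degree of unsaturation = (number of rings) + (number of π bonds).
Ring closures in the SMILES: 1.
π bonds: 1 double bond (each 1 DoU) → 1 DoU from unsaturation.
Total DoU = 1 + 1 = 2.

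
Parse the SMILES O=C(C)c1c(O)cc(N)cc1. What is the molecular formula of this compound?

C8H9NO2

Walk through each heavy atom and fill implicit hydrogens from standard valence (C 4, N 3, O 2, S 2, halogen 1); for lowercase aromatic atoms, an aromatic c carries 1 H when it has two neighbours and 0 H with three, and aromatic n carries 0 H:
  atom 1: O, bond orders sum to 2 (valence 2) → 0 H
  atom 2: C, bond orders sum to 4 (valence 4) → 0 H
  atom 3: C, bond orders sum to 1 (valence 4) → 3 H
  atom 4: aromatic c, 3 neighbours → 0 H
  atom 5: aromatic c, 3 neighbours → 0 H
  atom 6: O, bond orders sum to 1 (valence 2) → 1 H
  atom 7: aromatic c, 2 neighbours → 1 H
  atom 8: aromatic c, 3 neighbours → 0 H
  atom 9: N, bond orders sum to 1 (valence 3) → 2 H
  atom 10: aromatic c, 2 neighbours → 1 H
  atom 11: aromatic c, 2 neighbours → 1 H
Totals → C:8, H:9, N:1, O:2.
In Hill order: C8H9NO2.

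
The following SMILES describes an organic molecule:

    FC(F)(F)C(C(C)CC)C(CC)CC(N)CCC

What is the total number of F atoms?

3

Scan the SMILES for F atoms (remember two-letter symbols like Cl and Br are single atoms).
Fluorine count: 3.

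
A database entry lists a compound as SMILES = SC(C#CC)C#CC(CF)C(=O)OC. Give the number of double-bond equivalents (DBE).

Molecular formula: C10H11FO2S.
DoU = (2C + 2 + N − H − X) / 2, where X is the halogen count and O/S are ignored.
    = (2·10 + 2 + 0 − 11 − 1) / 2 = 10 / 2 = 5.

5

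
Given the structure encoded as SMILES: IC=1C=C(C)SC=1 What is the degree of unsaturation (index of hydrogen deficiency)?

3

Degree of unsaturation = (number of rings) + (number of π bonds).
Ring closures in the SMILES: 1.
π bonds: 2 double bonds (each 1 DoU) → 2 DoU from unsaturation.
Total DoU = 1 + 2 = 3.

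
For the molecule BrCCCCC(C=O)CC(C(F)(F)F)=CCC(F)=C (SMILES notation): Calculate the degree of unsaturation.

3

Molecular formula: C13H17BrF4O.
DoU = (2C + 2 + N − H − X) / 2, where X is the halogen count and O/S are ignored.
    = (2·13 + 2 + 0 − 17 − 5) / 2 = 6 / 2 = 3.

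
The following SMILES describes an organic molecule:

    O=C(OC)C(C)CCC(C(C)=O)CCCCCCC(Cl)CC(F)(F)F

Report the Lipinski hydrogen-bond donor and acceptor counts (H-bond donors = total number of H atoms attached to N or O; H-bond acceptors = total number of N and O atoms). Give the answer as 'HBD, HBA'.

Donors: find every N or O and count the H atoms it carries.
  atom 1 (O): bond orders sum to 2 → 0 H
  atom 3 (O): bond orders sum to 2 → 0 H
  atom 12 (O): bond orders sum to 2 → 0 H
Lipinski HBD = 0.
Acceptors: N atoms = 0, O atoms = 3 → HBA = 3.

0, 3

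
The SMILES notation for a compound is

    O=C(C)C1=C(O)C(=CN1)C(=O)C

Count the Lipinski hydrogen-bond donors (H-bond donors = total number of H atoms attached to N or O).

2

Donors: find every N or O and count the H atoms it carries.
  atom 1 (O): bond orders sum to 2 → 0 H
  atom 6 (O): bond orders sum to 1 → 1 H
  atom 9 (N): bond orders sum to 2 → 1 H
  atom 11 (O): bond orders sum to 2 → 0 H
Lipinski HBD = 2.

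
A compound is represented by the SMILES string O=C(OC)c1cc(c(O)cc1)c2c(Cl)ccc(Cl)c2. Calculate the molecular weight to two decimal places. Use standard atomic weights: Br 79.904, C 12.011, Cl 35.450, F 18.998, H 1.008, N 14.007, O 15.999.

First, the molecular formula is C14H10Cl2O3 (counting implicit H from valence).
  C: 14 × 12.011 = 168.154
  Cl: 2 × 35.450 = 70.900
  H: 10 × 1.008 = 10.080
  O: 3 × 15.999 = 47.997
Sum: 14×12.011 + 2×35.450 + 10×1.008 + 3×15.999 = 297.131 → 297.13 g/mol.

297.13 g/mol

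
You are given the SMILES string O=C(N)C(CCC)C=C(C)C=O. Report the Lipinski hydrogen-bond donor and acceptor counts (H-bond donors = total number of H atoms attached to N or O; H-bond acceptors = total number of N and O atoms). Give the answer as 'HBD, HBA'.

2, 3

Donors: find every N or O and count the H atoms it carries.
  atom 1 (O): bond orders sum to 2 → 0 H
  atom 3 (N): bond orders sum to 1 → 2 H
  atom 12 (O): bond orders sum to 2 → 0 H
Lipinski HBD = 2.
Acceptors: N atoms = 1, O atoms = 2 → HBA = 3.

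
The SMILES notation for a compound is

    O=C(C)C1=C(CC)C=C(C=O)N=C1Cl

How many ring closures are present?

1

In SMILES, each pair of matching ring-closure digits denotes one ring-closing bond; the number of such bonds equals the number of independent rings.
Ring-closure bonds here: 1.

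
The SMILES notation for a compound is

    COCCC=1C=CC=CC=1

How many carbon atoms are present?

9

Count every carbon token in the SMILES (each C, including those in ring-closure positions and inside branches).
Carbon count: 9.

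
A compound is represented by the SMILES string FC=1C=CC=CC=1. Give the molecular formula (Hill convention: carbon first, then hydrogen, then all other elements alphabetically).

Walk through each heavy atom and fill implicit hydrogens from standard valence (C 4, N 3, O 2, S 2, halogen 1):
  atom 1: F (halogen, monovalent) → 0 H
  atom 2: C, bond orders sum to 4 (valence 4) → 0 H
  atom 3: C, bond orders sum to 3 (valence 4) → 1 H
  atom 4: C, bond orders sum to 3 (valence 4) → 1 H
  atom 5: C, bond orders sum to 3 (valence 4) → 1 H
  atom 6: C, bond orders sum to 3 (valence 4) → 1 H
  atom 7: C, bond orders sum to 3 (valence 4) → 1 H
Totals → C:6, H:5, F:1.
In Hill order: C6H5F.

C6H5F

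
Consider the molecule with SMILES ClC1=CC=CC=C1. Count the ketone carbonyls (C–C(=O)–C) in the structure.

0

Scan the SMILES for the ketone motif — none present.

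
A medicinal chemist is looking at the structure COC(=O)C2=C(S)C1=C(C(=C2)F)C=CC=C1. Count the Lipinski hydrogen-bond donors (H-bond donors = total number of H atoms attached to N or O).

Donors: find every N or O and count the H atoms it carries.
  atom 2 (O): bond orders sum to 2 → 0 H
  atom 4 (O): bond orders sum to 2 → 0 H
Lipinski HBD = 0.

0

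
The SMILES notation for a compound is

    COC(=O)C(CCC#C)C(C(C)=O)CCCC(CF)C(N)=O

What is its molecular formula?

C16H24FNO4

Walk through each heavy atom and fill implicit hydrogens from standard valence (C 4, N 3, O 2, S 2, halogen 1):
  atom 1: C, bond orders sum to 1 (valence 4) → 3 H
  atom 2: O, bond orders sum to 2 (valence 2) → 0 H
  atom 3: C, bond orders sum to 4 (valence 4) → 0 H
  atom 4: O, bond orders sum to 2 (valence 2) → 0 H
  atom 5: C, bond orders sum to 3 (valence 4) → 1 H
  atom 6: C, bond orders sum to 2 (valence 4) → 2 H
  atom 7: C, bond orders sum to 2 (valence 4) → 2 H
  atom 8: C, bond orders sum to 4 (valence 4) → 0 H
  atom 9: C, bond orders sum to 3 (valence 4) → 1 H
  atom 10: C, bond orders sum to 3 (valence 4) → 1 H
  atom 11: C, bond orders sum to 4 (valence 4) → 0 H
  atom 12: C, bond orders sum to 1 (valence 4) → 3 H
  atom 13: O, bond orders sum to 2 (valence 2) → 0 H
  atom 14: C, bond orders sum to 2 (valence 4) → 2 H
  atom 15: C, bond orders sum to 2 (valence 4) → 2 H
  atom 16: C, bond orders sum to 2 (valence 4) → 2 H
  atom 17: C, bond orders sum to 3 (valence 4) → 1 H
  atom 18: C, bond orders sum to 2 (valence 4) → 2 H
  atom 19: F (halogen, monovalent) → 0 H
  atom 20: C, bond orders sum to 4 (valence 4) → 0 H
  atom 21: N, bond orders sum to 1 (valence 3) → 2 H
  atom 22: O, bond orders sum to 2 (valence 2) → 0 H
Totals → C:16, H:24, F:1, N:1, O:4.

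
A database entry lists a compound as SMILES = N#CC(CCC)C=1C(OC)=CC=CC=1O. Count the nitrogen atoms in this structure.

Scan the SMILES for N atoms (remember two-letter symbols like Cl and Br are single atoms).
Nitrogen count: 1.

1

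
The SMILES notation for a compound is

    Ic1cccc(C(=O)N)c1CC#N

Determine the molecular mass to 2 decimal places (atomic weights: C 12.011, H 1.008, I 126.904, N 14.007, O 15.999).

286.07 g/mol

First, the molecular formula is C9H7IN2O (counting implicit H from valence).
  C: 9 × 12.011 = 108.099
  H: 7 × 1.008 = 7.056
  I: 1 × 126.904 = 126.904
  N: 2 × 14.007 = 28.014
  O: 1 × 15.999 = 15.999
Sum: 9×12.011 + 7×1.008 + 1×126.904 + 2×14.007 + 1×15.999 = 286.072 → 286.07 g/mol.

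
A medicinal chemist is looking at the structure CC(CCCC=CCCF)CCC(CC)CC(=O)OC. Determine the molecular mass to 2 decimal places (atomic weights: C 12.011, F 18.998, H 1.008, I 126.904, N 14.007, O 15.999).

286.43 g/mol

First, the molecular formula is C17H31FO2 (counting implicit H from valence).
  C: 17 × 12.011 = 204.187
  F: 1 × 18.998 = 18.998
  H: 31 × 1.008 = 31.248
  O: 2 × 15.999 = 31.998
Sum: 17×12.011 + 1×18.998 + 31×1.008 + 2×15.999 = 286.431 → 286.43 g/mol.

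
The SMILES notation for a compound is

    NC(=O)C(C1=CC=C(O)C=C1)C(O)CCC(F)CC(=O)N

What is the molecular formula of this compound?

Walk through each heavy atom and fill implicit hydrogens from standard valence (C 4, N 3, O 2, S 2, halogen 1):
  atom 1: N, bond orders sum to 1 (valence 3) → 2 H
  atom 2: C, bond orders sum to 4 (valence 4) → 0 H
  atom 3: O, bond orders sum to 2 (valence 2) → 0 H
  atom 4: C, bond orders sum to 3 (valence 4) → 1 H
  atom 5: C, bond orders sum to 4 (valence 4) → 0 H
  atom 6: C, bond orders sum to 3 (valence 4) → 1 H
  atom 7: C, bond orders sum to 3 (valence 4) → 1 H
  atom 8: C, bond orders sum to 4 (valence 4) → 0 H
  atom 9: O, bond orders sum to 1 (valence 2) → 1 H
  atom 10: C, bond orders sum to 3 (valence 4) → 1 H
  atom 11: C, bond orders sum to 3 (valence 4) → 1 H
  atom 12: C, bond orders sum to 3 (valence 4) → 1 H
  atom 13: O, bond orders sum to 1 (valence 2) → 1 H
  atom 14: C, bond orders sum to 2 (valence 4) → 2 H
  atom 15: C, bond orders sum to 2 (valence 4) → 2 H
  atom 16: C, bond orders sum to 3 (valence 4) → 1 H
  atom 17: F (halogen, monovalent) → 0 H
  atom 18: C, bond orders sum to 2 (valence 4) → 2 H
  atom 19: C, bond orders sum to 4 (valence 4) → 0 H
  atom 20: O, bond orders sum to 2 (valence 2) → 0 H
  atom 21: N, bond orders sum to 1 (valence 3) → 2 H
Totals → C:14, H:19, F:1, N:2, O:4.

C14H19FN2O4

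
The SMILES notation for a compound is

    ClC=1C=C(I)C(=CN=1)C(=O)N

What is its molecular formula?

Walk through each heavy atom and fill implicit hydrogens from standard valence (C 4, N 3, O 2, S 2, halogen 1):
  atom 1: Cl (halogen, monovalent) → 0 H
  atom 2: C, bond orders sum to 4 (valence 4) → 0 H
  atom 3: C, bond orders sum to 3 (valence 4) → 1 H
  atom 4: C, bond orders sum to 4 (valence 4) → 0 H
  atom 5: I (halogen, monovalent) → 0 H
  atom 6: C, bond orders sum to 4 (valence 4) → 0 H
  atom 7: C, bond orders sum to 3 (valence 4) → 1 H
  atom 8: N, bond orders sum to 3 (valence 3) → 0 H
  atom 9: C, bond orders sum to 4 (valence 4) → 0 H
  atom 10: O, bond orders sum to 2 (valence 2) → 0 H
  atom 11: N, bond orders sum to 1 (valence 3) → 2 H
Totals → C:6, H:4, Cl:1, I:1, N:2, O:1.
In Hill order: C6H4ClIN2O.

C6H4ClIN2O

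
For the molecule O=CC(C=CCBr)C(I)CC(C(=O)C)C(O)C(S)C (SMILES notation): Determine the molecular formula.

C13H20BrIO3S

Walk through each heavy atom and fill implicit hydrogens from standard valence (C 4, N 3, O 2, S 2, halogen 1):
  atom 1: O, bond orders sum to 2 (valence 2) → 0 H
  atom 2: C, bond orders sum to 3 (valence 4) → 1 H
  atom 3: C, bond orders sum to 3 (valence 4) → 1 H
  atom 4: C, bond orders sum to 3 (valence 4) → 1 H
  atom 5: C, bond orders sum to 3 (valence 4) → 1 H
  atom 6: C, bond orders sum to 2 (valence 4) → 2 H
  atom 7: Br (halogen, monovalent) → 0 H
  atom 8: C, bond orders sum to 3 (valence 4) → 1 H
  atom 9: I (halogen, monovalent) → 0 H
  atom 10: C, bond orders sum to 2 (valence 4) → 2 H
  atom 11: C, bond orders sum to 3 (valence 4) → 1 H
  atom 12: C, bond orders sum to 4 (valence 4) → 0 H
  atom 13: O, bond orders sum to 2 (valence 2) → 0 H
  atom 14: C, bond orders sum to 1 (valence 4) → 3 H
  atom 15: C, bond orders sum to 3 (valence 4) → 1 H
  atom 16: O, bond orders sum to 1 (valence 2) → 1 H
  atom 17: C, bond orders sum to 3 (valence 4) → 1 H
  atom 18: S, bond orders sum to 1 (valence 2) → 1 H
  atom 19: C, bond orders sum to 1 (valence 4) → 3 H
Totals → C:13, H:20, Br:1, I:1, O:3, S:1.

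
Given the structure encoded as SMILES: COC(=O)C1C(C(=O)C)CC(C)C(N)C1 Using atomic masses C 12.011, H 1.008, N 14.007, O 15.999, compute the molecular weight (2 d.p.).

213.28 g/mol

First, the molecular formula is C11H19NO3 (counting implicit H from valence).
  C: 11 × 12.011 = 132.121
  H: 19 × 1.008 = 19.152
  N: 1 × 14.007 = 14.007
  O: 3 × 15.999 = 47.997
Sum: 11×12.011 + 19×1.008 + 1×14.007 + 3×15.999 = 213.277 → 213.28 g/mol.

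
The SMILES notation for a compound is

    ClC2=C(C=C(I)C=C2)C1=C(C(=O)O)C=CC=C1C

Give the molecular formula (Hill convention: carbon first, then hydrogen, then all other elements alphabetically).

Walk through each heavy atom and fill implicit hydrogens from standard valence (C 4, N 3, O 2, S 2, halogen 1):
  atom 1: Cl (halogen, monovalent) → 0 H
  atom 2: C, bond orders sum to 4 (valence 4) → 0 H
  atom 3: C, bond orders sum to 4 (valence 4) → 0 H
  atom 4: C, bond orders sum to 3 (valence 4) → 1 H
  atom 5: C, bond orders sum to 4 (valence 4) → 0 H
  atom 6: I (halogen, monovalent) → 0 H
  atom 7: C, bond orders sum to 3 (valence 4) → 1 H
  atom 8: C, bond orders sum to 3 (valence 4) → 1 H
  atom 9: C, bond orders sum to 4 (valence 4) → 0 H
  atom 10: C, bond orders sum to 4 (valence 4) → 0 H
  atom 11: C, bond orders sum to 4 (valence 4) → 0 H
  atom 12: O, bond orders sum to 2 (valence 2) → 0 H
  atom 13: O, bond orders sum to 1 (valence 2) → 1 H
  atom 14: C, bond orders sum to 3 (valence 4) → 1 H
  atom 15: C, bond orders sum to 3 (valence 4) → 1 H
  atom 16: C, bond orders sum to 3 (valence 4) → 1 H
  atom 17: C, bond orders sum to 4 (valence 4) → 0 H
  atom 18: C, bond orders sum to 1 (valence 4) → 3 H
Totals → C:14, H:10, Cl:1, I:1, O:2.

C14H10ClIO2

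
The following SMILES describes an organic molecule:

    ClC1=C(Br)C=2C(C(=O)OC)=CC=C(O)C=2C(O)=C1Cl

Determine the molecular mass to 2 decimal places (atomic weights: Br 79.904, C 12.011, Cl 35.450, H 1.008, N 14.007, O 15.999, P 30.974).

First, the molecular formula is C12H7BrCl2O4 (counting implicit H from valence).
  Br: 1 × 79.904 = 79.904
  C: 12 × 12.011 = 144.132
  Cl: 2 × 35.450 = 70.900
  H: 7 × 1.008 = 7.056
  O: 4 × 15.999 = 63.996
Sum: 1×79.904 + 12×12.011 + 2×35.450 + 7×1.008 + 4×15.999 = 365.988 → 365.99 g/mol.

365.99 g/mol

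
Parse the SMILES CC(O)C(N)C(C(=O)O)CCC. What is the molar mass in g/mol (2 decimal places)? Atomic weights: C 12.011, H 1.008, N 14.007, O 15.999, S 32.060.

First, the molecular formula is C8H17NO3 (counting implicit H from valence).
  C: 8 × 12.011 = 96.088
  H: 17 × 1.008 = 17.136
  N: 1 × 14.007 = 14.007
  O: 3 × 15.999 = 47.997
Sum: 8×12.011 + 17×1.008 + 1×14.007 + 3×15.999 = 175.228 → 175.23 g/mol.

175.23 g/mol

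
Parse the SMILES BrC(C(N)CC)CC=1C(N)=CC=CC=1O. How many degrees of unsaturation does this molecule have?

4

Degree of unsaturation = (number of rings) + (number of π bonds).
Ring closures in the SMILES: 1.
π bonds: 3 double bonds (each 1 DoU) → 3 DoU from unsaturation.
Total DoU = 1 + 3 = 4.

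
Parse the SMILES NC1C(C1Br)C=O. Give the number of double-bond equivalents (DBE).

Degree of unsaturation = (number of rings) + (number of π bonds).
Ring closures in the SMILES: 1.
π bonds: 1 double bond (each 1 DoU) → 1 DoU from unsaturation.
Total DoU = 1 + 1 = 2.

2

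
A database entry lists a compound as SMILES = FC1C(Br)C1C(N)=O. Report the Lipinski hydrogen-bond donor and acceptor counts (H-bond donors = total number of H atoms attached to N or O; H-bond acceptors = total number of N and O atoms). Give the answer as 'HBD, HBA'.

2, 2

Donors: find every N or O and count the H atoms it carries.
  atom 7 (N): bond orders sum to 1 → 2 H
  atom 8 (O): bond orders sum to 2 → 0 H
Lipinski HBD = 2.
Acceptors: N atoms = 1, O atoms = 1 → HBA = 2.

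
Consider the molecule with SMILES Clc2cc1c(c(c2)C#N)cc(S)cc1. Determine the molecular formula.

Walk through each heavy atom and fill implicit hydrogens from standard valence (C 4, N 3, O 2, S 2, halogen 1); for lowercase aromatic atoms, an aromatic c carries 1 H when it has two neighbours and 0 H with three, and aromatic n carries 0 H:
  atom 1: Cl (halogen, monovalent) → 0 H
  atom 2: aromatic c, 3 neighbours → 0 H
  atom 3: aromatic c, 2 neighbours → 1 H
  atom 4: aromatic c, 3 neighbours → 0 H
  atom 5: aromatic c, 3 neighbours → 0 H
  atom 6: aromatic c, 3 neighbours → 0 H
  atom 7: aromatic c, 2 neighbours → 1 H
  atom 8: C, bond orders sum to 4 (valence 4) → 0 H
  atom 9: N, bond orders sum to 3 (valence 3) → 0 H
  atom 10: aromatic c, 2 neighbours → 1 H
  atom 11: aromatic c, 3 neighbours → 0 H
  atom 12: S, bond orders sum to 1 (valence 2) → 1 H
  atom 13: aromatic c, 2 neighbours → 1 H
  atom 14: aromatic c, 2 neighbours → 1 H
Totals → C:11, H:6, Cl:1, N:1, S:1.

C11H6ClNS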